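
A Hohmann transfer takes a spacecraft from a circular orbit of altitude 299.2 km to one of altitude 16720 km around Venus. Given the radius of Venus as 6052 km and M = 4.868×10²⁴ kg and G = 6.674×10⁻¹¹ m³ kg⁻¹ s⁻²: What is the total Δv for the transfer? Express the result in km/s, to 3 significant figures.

Δv_total ≈ 3.07 km/s

μ = GM = 6.674×10⁻¹¹ × 4.868×10²⁴ = 3.249×10¹⁴ m³/s².
r₁ = 6052 + 299.2 = 6351.2 km = 6.3512×10⁶ m.
r₂ = 6052 + 16720 = 22772 km = 2.2772×10⁷ m.
Transfer ellipse a_t = (r₁ + r₂)/2 = 1.456×10⁷ m.
At r₁: circular v_c1 = √(μ/r₁) = 7152 m/s; transfer-periapsis v_p = √[μ(2/r₁ − 1/a_t)] = 8944 m/s.
Δv₁ = v_p − v_c1 = 1792 m/s.
At r₂: circular v_c2 = √(μ/r₂) = 3777 m/s; transfer-apoapsis v_a = √[μ(2/r₂ − 1/a_t)] = 2495 m/s.
Δv₂ = v_c2 − v_a = 1283 m/s.
Total Δv = Δv₁ + Δv₂ = 3075 m/s = 3.075 km/s.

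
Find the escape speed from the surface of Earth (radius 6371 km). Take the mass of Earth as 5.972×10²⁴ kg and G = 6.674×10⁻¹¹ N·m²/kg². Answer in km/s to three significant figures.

μ = GM = 6.674×10⁻¹¹ × 5.972×10²⁴ = 3.986×10¹⁴ m³/s².
r = R = 6.371×10⁶ m.
Escape speed v_esc = √(2μ/r) = √(2 × 3.986×10¹⁴ / 6.371×10⁶) = √(1.251×10⁸) = 11190 m/s.
= 11.19 km/s.

v_esc ≈ 11.2 km/s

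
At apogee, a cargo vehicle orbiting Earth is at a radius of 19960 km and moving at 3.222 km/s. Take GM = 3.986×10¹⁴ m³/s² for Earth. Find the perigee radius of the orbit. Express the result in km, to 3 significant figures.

r_a = 1.996×10⁷ m.
Specific energy ε = v²/2 − μ/r = -1.478×10⁷ J/kg, so a = −μ/(2ε) = 1.349×10⁷ m.
The apsides satisfy r_p + r_a = 2a, so the perigee radius is 2a − r_a = 7.010×10⁶ m = 7010.2 km.

perigee radius ≈ 7010 km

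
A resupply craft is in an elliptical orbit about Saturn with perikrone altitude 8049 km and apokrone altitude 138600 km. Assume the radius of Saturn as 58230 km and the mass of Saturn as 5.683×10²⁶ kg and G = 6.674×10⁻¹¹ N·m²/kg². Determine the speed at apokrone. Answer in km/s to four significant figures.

μ = GM = 6.674×10⁻¹¹ × 5.683×10²⁶ = 3.793×10¹⁶ m³/s².
r_p = 58230 + 8049 = 66279 km = 6.6279×10⁷ m.
r_a = 58230 + 138600 = 196830 km = 1.9683×10⁸ m.
Semi-major axis a = (r_p + r_a)/2 = 1.3155×10⁵ km = 1.316×10⁸ m.
Vis-viva: v² = μ(2/r − 1/a) = 3.793×10¹⁶ × (1.016×10⁻⁸ − 7.601×10⁻⁹) = 9.708×10⁷ m²/s².
v = 9853 m/s = 9.853 km/s.

v ≈ 9.853 km/s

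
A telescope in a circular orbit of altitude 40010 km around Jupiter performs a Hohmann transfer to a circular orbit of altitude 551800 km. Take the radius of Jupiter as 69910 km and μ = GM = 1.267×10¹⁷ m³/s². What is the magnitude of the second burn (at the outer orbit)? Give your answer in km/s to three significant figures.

r₁ = 69910 + 40010 = 109920 km = 1.0992×10⁸ m.
r₂ = 69910 + 551800 = 621710 km = 6.2171×10⁸ m.
Transfer ellipse a_t = (r₁ + r₂)/2 = 3.658×10⁸ m.
At r₁: circular v_c1 = √(μ/r₁) = 33950 m/s; transfer-perijove v_p = √[μ(2/r₁ − 1/a_t)] = 44260 m/s.
At r₂: circular v_c2 = √(μ/r₂) = 14280 m/s; transfer-apojove v_a = √[μ(2/r₂ − 1/a_t)] = 7825 m/s.
Δv₂ = v_c2 − v_a = 6450 m/s.
= 6.450 km/s.

Δv ≈ 6.45 km/s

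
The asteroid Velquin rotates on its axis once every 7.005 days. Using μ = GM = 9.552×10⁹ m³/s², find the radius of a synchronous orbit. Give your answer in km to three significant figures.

T = 7.005 days = 6.052×10⁵ s.
A synchronous orbit has period T, so by Kepler's third law a = (μT²/4π²)^(1/3).
μT²/4π² = 9.552×10⁹ × (6.052×10⁵)² / 39.48 = 8.863×10¹⁹ m³.
a = 4.459×10⁶ m = 4458.5 km.

r_sync ≈ 4460 km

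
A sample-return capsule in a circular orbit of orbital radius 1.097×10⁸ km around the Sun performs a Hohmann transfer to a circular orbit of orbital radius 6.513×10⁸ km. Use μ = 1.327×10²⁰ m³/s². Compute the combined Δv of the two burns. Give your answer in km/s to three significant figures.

r₁ = 1.097×10⁸ km = 1.097×10¹¹ m.
r₂ = 6.513×10⁸ km = 6.513×10¹¹ m.
Transfer ellipse a_t = (r₁ + r₂)/2 = 3.805×10¹¹ m.
At r₁: circular v_c1 = √(μ/r₁) = 34780 m/s; transfer-perihelion v_p = √[μ(2/r₁ − 1/a_t)] = 45500 m/s.
Δv₁ = v_p − v_c1 = 10720 m/s.
At r₂: circular v_c2 = √(μ/r₂) = 14270 m/s; transfer-aphelion v_a = √[μ(2/r₂ − 1/a_t)] = 7664 m/s.
Δv₂ = v_c2 − v_a = 6610 m/s.
Total Δv = Δv₁ + Δv₂ = 17330 m/s = 17.33 km/s.

Δv_total ≈ 17.3 km/s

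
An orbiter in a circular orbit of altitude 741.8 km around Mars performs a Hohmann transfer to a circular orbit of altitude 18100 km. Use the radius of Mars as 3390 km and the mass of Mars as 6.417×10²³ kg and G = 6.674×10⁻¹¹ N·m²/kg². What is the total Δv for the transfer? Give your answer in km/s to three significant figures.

μ = GM = 6.674×10⁻¹¹ × 6.417×10²³ = 4.283×10¹³ m³/s².
r₁ = 3390 + 741.8 = 4131.8 km = 4.1318×10⁶ m.
r₂ = 3390 + 18100 = 21490 km = 2.1490×10⁷ m.
Transfer ellipse a_t = (r₁ + r₂)/2 = 1.281×10⁷ m.
At r₁: circular v_c1 = √(μ/r₁) = 3220 m/s; transfer-periapsis v_p = √[μ(2/r₁ − 1/a_t)] = 4170 m/s.
Δv₁ = v_p − v_c1 = 950.3 m/s.
At r₂: circular v_c2 = √(μ/r₂) = 1412 m/s; transfer-apoapsis v_a = √[μ(2/r₂ − 1/a_t)] = 801.7 m/s.
Δv₂ = v_c2 − v_a = 610.0 m/s.
Total Δv = Δv₁ + Δv₂ = 1560 m/s = 1.560 km/s.

Δv_total ≈ 1.56 km/s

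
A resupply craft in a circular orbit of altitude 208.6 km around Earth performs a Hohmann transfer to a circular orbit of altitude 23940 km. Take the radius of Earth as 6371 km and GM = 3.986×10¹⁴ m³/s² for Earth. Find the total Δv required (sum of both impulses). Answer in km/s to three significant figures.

r₁ = 6371 + 208.6 = 6579.6 km = 6.5796×10⁶ m.
r₂ = 6371 + 23940 = 30311 km = 3.0311×10⁷ m.
Transfer ellipse a_t = (r₁ + r₂)/2 = 1.845×10⁷ m.
At r₁: circular v_c1 = √(μ/r₁) = 7783 m/s; transfer-perigee v_p = √[μ(2/r₁ − 1/a_t)] = 9978 m/s.
Δv₁ = v_p − v_c1 = 2194 m/s.
At r₂: circular v_c2 = √(μ/r₂) = 3626 m/s; transfer-apogee v_a = √[μ(2/r₂ − 1/a_t)] = 2166 m/s.
Δv₂ = v_c2 − v_a = 1461 m/s.
Total Δv = Δv₁ + Δv₂ = 3655 m/s = 3.655 km/s.

Δv_total ≈ 3.65 km/s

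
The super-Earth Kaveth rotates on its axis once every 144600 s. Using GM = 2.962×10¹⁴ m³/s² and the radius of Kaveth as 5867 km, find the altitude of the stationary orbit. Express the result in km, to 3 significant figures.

h_sync ≈ 48100 km

A synchronous orbit has period T, so by Kepler's third law a = (μT²/4π²)^(1/3).
μT²/4π² = 2.962×10¹⁴ × (1.446×10⁵)² / 39.48 = 1.569×10²³ m³.
a = 5.393×10⁷ m = 53933 km.
Altitude h = a − R = 53933 − 5867 = 48066 km.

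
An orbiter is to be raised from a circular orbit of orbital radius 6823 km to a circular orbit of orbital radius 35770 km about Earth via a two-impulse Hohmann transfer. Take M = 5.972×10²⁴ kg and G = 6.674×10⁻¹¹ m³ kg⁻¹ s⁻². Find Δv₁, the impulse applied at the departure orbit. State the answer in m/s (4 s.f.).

μ = GM = 6.674×10⁻¹¹ × 5.972×10²⁴ = 3.986×10¹⁴ m³/s².
r₁ = 6823 km = 6.823×10⁶ m.
r₂ = 35770 km = 3.577×10⁷ m.
Transfer ellipse a_t = (r₁ + r₂)/2 = 2.130×10⁷ m.
At r₁: circular v_c1 = √(μ/r₁) = 7643 m/s; transfer-perigee v_p = √[μ(2/r₁ − 1/a_t)] = 9905 m/s.
Δv₁ = v_p − v_c1 = 2262 m/s.

Δv ≈ 2262 m/s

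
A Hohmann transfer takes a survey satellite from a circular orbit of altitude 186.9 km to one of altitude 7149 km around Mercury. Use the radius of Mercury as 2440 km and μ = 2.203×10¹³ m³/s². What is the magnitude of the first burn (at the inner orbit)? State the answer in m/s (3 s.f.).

Δv ≈ 733 m/s

r₁ = 2440 + 186.9 = 2626.9 km = 2.6269×10⁶ m.
r₂ = 2440 + 7149 = 9589.0 km = 9.5890×10⁶ m.
Transfer ellipse a_t = (r₁ + r₂)/2 = 6.108×10⁶ m.
At r₁: circular v_c1 = √(μ/r₁) = 2896 m/s; transfer-periherm v_p = √[μ(2/r₁ − 1/a_t)] = 3628 m/s.
Δv₁ = v_p − v_c1 = 732.6 m/s.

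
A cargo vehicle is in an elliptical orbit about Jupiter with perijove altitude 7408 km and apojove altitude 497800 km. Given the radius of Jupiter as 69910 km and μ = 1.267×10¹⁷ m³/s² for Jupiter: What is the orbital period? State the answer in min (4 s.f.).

T ≈ 1704 min

r_p = 69910 + 7408 = 77318 km = 7.7318×10⁷ m.
r_a = 69910 + 497800 = 567710 km = 5.6771×10⁸ m.
Semi-major axis a = (r_p + r_a)/2 = (77318 + 5.6771×10⁵)/2 = 3.2251×10⁵ km = 3.225×10⁸ m.
By Kepler's third law T = 2π√(a³/μ) = 2π × 1.627×10⁴ = 1.022×10⁵ s.
= 1704 min.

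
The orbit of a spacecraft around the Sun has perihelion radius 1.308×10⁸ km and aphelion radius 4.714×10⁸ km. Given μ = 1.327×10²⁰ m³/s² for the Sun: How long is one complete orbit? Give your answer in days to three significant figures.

Semi-major axis a = (r_p + r_a)/2 = (1.3080×10⁸ + 4.7140×10⁸)/2 = 3.0110×10⁸ km = 3.011×10¹¹ m.
By Kepler's third law T = 2π√(a³/μ) = 2π × 1.434×10⁷ = 9.012×10⁷ s.
= 1043 days.

T ≈ 1040 days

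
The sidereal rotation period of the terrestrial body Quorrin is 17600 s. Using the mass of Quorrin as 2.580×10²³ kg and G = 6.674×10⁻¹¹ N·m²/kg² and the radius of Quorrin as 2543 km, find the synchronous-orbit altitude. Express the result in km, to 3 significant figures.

μ = GM = 6.674×10⁻¹¹ × 2.580×10²³ = 1.722×10¹³ m³/s².
A synchronous orbit has period T, so by Kepler's third law a = (μT²/4π²)^(1/3).
μT²/4π² = 1.722×10¹³ × (1.760×10⁴)² / 39.48 = 1.351×10²⁰ m³.
a = 5.131×10⁶ m = 5131.3 km.
Altitude h = a − R = 5131.3 − 2543 = 2588.3 km.

h_sync ≈ 2590 km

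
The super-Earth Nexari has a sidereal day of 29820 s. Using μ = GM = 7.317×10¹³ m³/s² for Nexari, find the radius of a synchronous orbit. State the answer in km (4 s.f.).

r_sync ≈ 11810 km

A synchronous orbit has period T, so by Kepler's third law a = (μT²/4π²)^(1/3).
μT²/4π² = 7.317×10¹³ × (2.982×10⁴)² / 39.48 = 1.648×10²¹ m³.
a = 1.181×10⁷ m = 11812 km.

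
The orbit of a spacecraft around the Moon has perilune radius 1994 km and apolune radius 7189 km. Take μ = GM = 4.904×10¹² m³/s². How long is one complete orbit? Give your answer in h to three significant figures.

T ≈ 7.75 h

Semi-major axis a = (r_p + r_a)/2 = (1994.0 + 7189.0)/2 = 4591.5 km = 4.592×10⁶ m.
By Kepler's third law T = 2π√(a³/μ) = 2π × 4.443×10³ = 2.791×10⁴ s.
= 7.754 h.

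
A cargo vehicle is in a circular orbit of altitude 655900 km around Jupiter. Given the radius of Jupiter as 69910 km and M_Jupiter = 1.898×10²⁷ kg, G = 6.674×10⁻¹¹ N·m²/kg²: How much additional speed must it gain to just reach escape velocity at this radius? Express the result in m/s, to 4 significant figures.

μ = GM = 6.674×10⁻¹¹ × 1.898×10²⁷ = 1.267×10¹⁷ m³/s².
r = 69910 + 655900 = 725810 km = 7.2581×10⁸ m.
Circular speed v_c = √(μ/r) = 13210 m/s.
Escape speed v_esc = √(2μ/r) = √2 × v_c = 18680 m/s.
Δv = v_esc − v_c = 5472 m/s.

Δv ≈ 5472 m/s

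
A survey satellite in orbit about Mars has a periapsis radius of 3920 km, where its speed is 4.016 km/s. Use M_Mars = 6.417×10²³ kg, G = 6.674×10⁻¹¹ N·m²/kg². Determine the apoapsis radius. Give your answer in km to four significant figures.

apoapsis radius ≈ 11050 km

μ = GM = 6.674×10⁻¹¹ × 6.417×10²³ = 4.283×10¹³ m³/s².
r_p = 3.920×10⁶ m.
Specific energy ε = v²/2 − μ/r = -2.861×10⁶ J/kg, so a = −μ/(2ε) = 7.484×10⁶ m.
The apsides satisfy r_p + r_a = 2a, so the apoapsis radius is 2a − r_p = 1.105×10⁷ m = 11049 km.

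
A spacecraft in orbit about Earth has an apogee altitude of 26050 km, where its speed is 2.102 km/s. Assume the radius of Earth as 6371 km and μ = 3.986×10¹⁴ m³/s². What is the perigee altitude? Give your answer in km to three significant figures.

r_a = 6371 + 26050 = 32421 km = 3.242×10⁷ m.
Specific energy ε = v²/2 − μ/r = -1.009×10⁷ J/kg, so a = −μ/(2ε) = 1.976×10⁷ m.
The apsides satisfy r_p + r_a = 2a, so the perigee radius is 2a − r_a = 7.102×10⁶ m = 7101.9 km.
Perigee altitude = 7101.9 − 6371 = 730.88 km.

perigee altitude ≈ 731 km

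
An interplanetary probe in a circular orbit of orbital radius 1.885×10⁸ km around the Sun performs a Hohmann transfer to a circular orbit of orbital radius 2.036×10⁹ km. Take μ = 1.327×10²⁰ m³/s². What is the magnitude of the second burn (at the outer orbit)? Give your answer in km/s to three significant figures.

Δv ≈ 4.75 km/s

r₁ = 1.885×10⁸ km = 1.885×10¹¹ m.
r₂ = 2.036×10⁹ km = 2.036×10¹² m.
Transfer ellipse a_t = (r₁ + r₂)/2 = 1.112×10¹² m.
At r₁: circular v_c1 = √(μ/r₁) = 26530 m/s; transfer-perihelion v_p = √[μ(2/r₁ − 1/a_t)] = 35900 m/s.
At r₂: circular v_c2 = √(μ/r₂) = 8073 m/s; transfer-aphelion v_a = √[μ(2/r₂ − 1/a_t)] = 3324 m/s.
Δv₂ = v_c2 − v_a = 4750 m/s.
= 4.750 km/s.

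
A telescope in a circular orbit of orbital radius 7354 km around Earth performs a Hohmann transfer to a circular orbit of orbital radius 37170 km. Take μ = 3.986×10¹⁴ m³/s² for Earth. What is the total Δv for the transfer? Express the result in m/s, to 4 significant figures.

Δv_total ≈ 3543 m/s

r₁ = 7354 km = 7.354×10⁶ m.
r₂ = 37170 km = 3.717×10⁷ m.
Transfer ellipse a_t = (r₁ + r₂)/2 = 2.226×10⁷ m.
At r₁: circular v_c1 = √(μ/r₁) = 7362 m/s; transfer-perigee v_p = √[μ(2/r₁ − 1/a_t)] = 9513 m/s.
Δv₁ = v_p − v_c1 = 2151 m/s.
At r₂: circular v_c2 = √(μ/r₂) = 3275 m/s; transfer-apogee v_a = √[μ(2/r₂ − 1/a_t)] = 1882 m/s.
Δv₂ = v_c2 − v_a = 1393 m/s.
Total Δv = Δv₁ + Δv₂ = 3543 m/s.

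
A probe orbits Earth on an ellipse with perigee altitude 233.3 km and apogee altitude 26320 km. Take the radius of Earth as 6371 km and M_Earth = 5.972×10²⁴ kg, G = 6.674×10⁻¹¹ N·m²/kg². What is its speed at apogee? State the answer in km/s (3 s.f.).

μ = GM = 6.674×10⁻¹¹ × 5.972×10²⁴ = 3.986×10¹⁴ m³/s².
r_p = 6371 + 233.3 = 6604.3 km = 6.6043×10⁶ m.
r_a = 6371 + 26320 = 32691 km = 3.2691×10⁷ m.
Semi-major axis a = (r_p + r_a)/2 = 19648 km = 1.965×10⁷ m.
Vis-viva: v² = μ(2/r − 1/a) = 3.986×10¹⁴ × (6.118×10⁻⁸ − 5.090×10⁻⁸) = 4.098×10⁶ m²/s².
v = 2024 m/s = 2.024 km/s.

v ≈ 2.02 km/s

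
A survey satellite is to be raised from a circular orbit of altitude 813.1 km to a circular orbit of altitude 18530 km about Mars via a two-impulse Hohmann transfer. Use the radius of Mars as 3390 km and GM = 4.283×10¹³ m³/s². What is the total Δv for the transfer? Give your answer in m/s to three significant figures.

r₁ = 3390 + 813.1 = 4203.1 km = 4.2031×10⁶ m.
r₂ = 3390 + 18530 = 21920 km = 2.1920×10⁷ m.
Transfer ellipse a_t = (r₁ + r₂)/2 = 1.306×10⁷ m.
At r₁: circular v_c1 = √(μ/r₁) = 3192 m/s; transfer-periapsis v_p = √[μ(2/r₁ − 1/a_t)] = 4135 m/s.
Δv₁ = v_p − v_c1 = 943.2 m/s.
At r₂: circular v_c2 = √(μ/r₂) = 1398 m/s; transfer-apoapsis v_a = √[μ(2/r₂ − 1/a_t)] = 792.9 m/s.
Δv₂ = v_c2 − v_a = 604.9 m/s.
Total Δv = Δv₁ + Δv₂ = 1548 m/s.

Δv_total ≈ 1550 m/s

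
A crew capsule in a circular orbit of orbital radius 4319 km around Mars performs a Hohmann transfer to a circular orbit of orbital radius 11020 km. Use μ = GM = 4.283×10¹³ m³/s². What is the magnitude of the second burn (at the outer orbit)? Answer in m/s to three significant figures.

Δv ≈ 492 m/s

r₁ = 4319 km = 4.319×10⁶ m.
r₂ = 11020 km = 1.102×10⁷ m.
Transfer ellipse a_t = (r₁ + r₂)/2 = 7.670×10⁶ m.
At r₁: circular v_c1 = √(μ/r₁) = 3149 m/s; transfer-periapsis v_p = √[μ(2/r₁ − 1/a_t)] = 3775 m/s.
At r₂: circular v_c2 = √(μ/r₂) = 1971 m/s; transfer-apoapsis v_a = √[μ(2/r₂ − 1/a_t)] = 1479 m/s.
Δv₂ = v_c2 − v_a = 492.0 m/s.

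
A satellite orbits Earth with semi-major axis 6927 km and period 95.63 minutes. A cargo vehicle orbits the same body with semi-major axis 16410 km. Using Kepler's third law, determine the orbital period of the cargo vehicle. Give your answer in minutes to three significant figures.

Kepler's third law: T² ∝ a³, so T₂ = T₁ (a₂/a₁)^(3/2).
a₂/a₁ = 2.369, (a₂/a₁)^(3/2) = 3.646.
T₂ = 95.63 × 3.646 = 348.7 minutes.

T₂ ≈ 349 minutes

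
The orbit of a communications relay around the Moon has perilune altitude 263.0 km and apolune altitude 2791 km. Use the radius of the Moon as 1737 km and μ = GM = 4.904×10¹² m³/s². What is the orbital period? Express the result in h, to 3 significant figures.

r_p = 1737 + 263.0 = 2000.0 km = 2.0000×10⁶ m.
r_a = 1737 + 2791 = 4528.0 km = 4.5280×10⁶ m.
Semi-major axis a = (r_p + r_a)/2 = (2000.0 + 4528.0)/2 = 3264.0 km = 3.264×10⁶ m.
By Kepler's third law T = 2π√(a³/μ) = 2π × 2.663×10³ = 1.673×10⁴ s.
= 4.648 h.

T ≈ 4.65 h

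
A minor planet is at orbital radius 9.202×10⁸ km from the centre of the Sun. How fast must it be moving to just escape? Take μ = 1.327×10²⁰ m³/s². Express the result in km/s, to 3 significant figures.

v_esc ≈ 17.0 km/s

r = 9.202×10⁸ km = 9.202×10¹¹ m.
Escape speed v_esc = √(2μ/r) = √(2 × 1.327×10²⁰ / 9.202×10¹¹) = √(2.884×10⁸) = 16980 m/s.
= 16.98 km/s.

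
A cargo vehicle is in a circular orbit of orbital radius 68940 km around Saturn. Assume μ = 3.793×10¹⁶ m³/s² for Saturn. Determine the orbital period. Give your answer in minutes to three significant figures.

r = 68940 km = 6.894×10⁷ m.
Kepler's third law: T = 2π√(r³/μ) = 2π√((6.894×10⁷)³ / 3.793×10¹⁶).
r³/μ = 8.638×10⁶ s², so T = 2π × 2.939×10³ = 1.847×10⁴ s.
Converting: 1.847×10⁴ s ÷ 60.00 = 307.8 minutes.

T ≈ 308 minutes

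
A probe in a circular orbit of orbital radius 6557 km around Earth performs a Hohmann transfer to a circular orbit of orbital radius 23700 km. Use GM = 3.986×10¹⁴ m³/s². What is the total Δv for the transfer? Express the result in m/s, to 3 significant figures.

r₁ = 6557 km = 6.557×10⁶ m.
r₂ = 23700 km = 2.370×10⁷ m.
Transfer ellipse a_t = (r₁ + r₂)/2 = 1.513×10⁷ m.
At r₁: circular v_c1 = √(μ/r₁) = 7797 m/s; transfer-perigee v_p = √[μ(2/r₁ − 1/a_t)] = 9759 m/s.
Δv₁ = v_p − v_c1 = 1962 m/s.
At r₂: circular v_c2 = √(μ/r₂) = 4101 m/s; transfer-apogee v_a = √[μ(2/r₂ − 1/a_t)] = 2700 m/s.
Δv₂ = v_c2 − v_a = 1401 m/s.
Total Δv = Δv₁ + Δv₂ = 3363 m/s.

Δv_total ≈ 3360 m/s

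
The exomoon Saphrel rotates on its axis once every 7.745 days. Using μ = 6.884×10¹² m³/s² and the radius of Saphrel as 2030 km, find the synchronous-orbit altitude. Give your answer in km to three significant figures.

T = 7.745 days = 6.692×10⁵ s.
A synchronous orbit has period T, so by Kepler's third law a = (μT²/4π²)^(1/3).
μT²/4π² = 6.884×10¹² × (6.692×10⁵)² / 39.48 = 7.808×10²² m³.
a = 4.274×10⁷ m = 42742 km.
Altitude h = a − R = 42742 − 2030 = 40712 km.

h_sync ≈ 40700 km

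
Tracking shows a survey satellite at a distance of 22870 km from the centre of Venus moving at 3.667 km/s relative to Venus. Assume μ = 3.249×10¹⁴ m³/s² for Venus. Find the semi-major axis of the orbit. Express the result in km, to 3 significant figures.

a ≈ 21700 km

r = 2.287×10⁷ m.
Specific orbital energy ε = v²/2 − μ/r = (3667)²/2 − 3.249×10¹⁴/2.287×10⁷ = -7.483×10⁶ J/kg.
Since ε = −μ/(2a), a = −μ/(2ε) = 2.171×10⁷ m = 21709 km.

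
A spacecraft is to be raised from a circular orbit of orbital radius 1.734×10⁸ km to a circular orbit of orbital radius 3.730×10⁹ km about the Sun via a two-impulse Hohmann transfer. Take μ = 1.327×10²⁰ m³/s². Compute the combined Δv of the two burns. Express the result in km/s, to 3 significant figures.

Δv_total ≈ 14.8 km/s

r₁ = 1.734×10⁸ km = 1.734×10¹¹ m.
r₂ = 3.730×10⁹ km = 3.730×10¹² m.
Transfer ellipse a_t = (r₁ + r₂)/2 = 1.952×10¹² m.
At r₁: circular v_c1 = √(μ/r₁) = 27660 m/s; transfer-perihelion v_p = √[μ(2/r₁ − 1/a_t)] = 38240 m/s.
Δv₁ = v_p − v_c1 = 10580 m/s.
At r₂: circular v_c2 = √(μ/r₂) = 5965 m/s; transfer-aphelion v_a = √[μ(2/r₂ − 1/a_t)] = 1778 m/s.
Δv₂ = v_c2 − v_a = 4187 m/s.
Total Δv = Δv₁ + Δv₂ = 14770 m/s = 14.77 km/s.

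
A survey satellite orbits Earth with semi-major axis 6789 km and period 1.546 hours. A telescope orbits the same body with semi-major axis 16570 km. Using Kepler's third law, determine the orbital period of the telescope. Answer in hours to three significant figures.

T₂ ≈ 5.90 hours

Kepler's third law: T² ∝ a³, so T₂ = T₁ (a₂/a₁)^(3/2).
a₂/a₁ = 2.441, (a₂/a₁)^(3/2) = 3.813.
T₂ = 1.546 × 3.813 = 5.895 hours.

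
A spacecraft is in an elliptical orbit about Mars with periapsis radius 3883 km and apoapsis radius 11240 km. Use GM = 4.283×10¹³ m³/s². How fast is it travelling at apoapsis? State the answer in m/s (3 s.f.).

v ≈ 1400 m/s

Semi-major axis a = (r_p + r_a)/2 = 7561.5 km = 7.562×10⁶ m.
Vis-viva: v² = μ(2/r − 1/a) = 4.283×10¹³ × (1.779×10⁻⁷ − 1.322×10⁻⁷) = 1.957×10⁶ m²/s².
v = 1399 m/s.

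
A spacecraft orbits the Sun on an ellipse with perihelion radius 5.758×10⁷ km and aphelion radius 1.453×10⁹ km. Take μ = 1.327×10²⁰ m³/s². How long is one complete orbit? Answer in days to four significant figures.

T ≈ 4144 days

Semi-major axis a = (r_p + r_a)/2 = (5.7580×10⁷ + 1.4530×10⁹)/2 = 7.5529×10⁸ km = 7.553×10¹¹ m.
By Kepler's third law T = 2π√(a³/μ) = 2π × 5.698×10⁷ = 3.580×10⁸ s.
= 4144 days.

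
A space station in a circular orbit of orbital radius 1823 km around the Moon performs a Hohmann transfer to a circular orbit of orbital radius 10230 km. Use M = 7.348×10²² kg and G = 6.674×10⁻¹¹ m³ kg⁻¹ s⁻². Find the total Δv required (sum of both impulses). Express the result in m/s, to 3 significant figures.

μ = GM = 6.674×10⁻¹¹ × 7.348×10²² = 4.904×10¹² m³/s².
r₁ = 1823 km = 1.823×10⁶ m.
r₂ = 10230 km = 1.023×10⁷ m.
Transfer ellipse a_t = (r₁ + r₂)/2 = 6.026×10⁶ m.
At r₁: circular v_c1 = √(μ/r₁) = 1640 m/s; transfer-perilune v_p = √[μ(2/r₁ − 1/a_t)] = 2137 m/s.
Δv₁ = v_p − v_c1 = 496.8 m/s.
At r₂: circular v_c2 = √(μ/r₂) = 692.4 m/s; transfer-apolune v_a = √[μ(2/r₂ − 1/a_t)] = 380.8 m/s.
Δv₂ = v_c2 − v_a = 311.6 m/s.
Total Δv = Δv₁ + Δv₂ = 808.3 m/s.

Δv_total ≈ 808 m/s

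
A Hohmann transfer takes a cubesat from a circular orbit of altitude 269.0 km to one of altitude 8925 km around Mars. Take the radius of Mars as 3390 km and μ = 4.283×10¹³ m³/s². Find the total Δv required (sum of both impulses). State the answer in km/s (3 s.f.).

Δv_total ≈ 1.43 km/s

r₁ = 3390 + 269.0 = 3659.0 km = 3.6590×10⁶ m.
r₂ = 3390 + 8925 = 12315 km = 1.2315×10⁷ m.
Transfer ellipse a_t = (r₁ + r₂)/2 = 7.987×10⁶ m.
At r₁: circular v_c1 = √(μ/r₁) = 3421 m/s; transfer-periapsis v_p = √[μ(2/r₁ − 1/a_t)] = 4248 m/s.
Δv₁ = v_p − v_c1 = 827.0 m/s.
At r₂: circular v_c2 = √(μ/r₂) = 1865 m/s; transfer-apoapsis v_a = √[μ(2/r₂ − 1/a_t)] = 1262 m/s.
Δv₂ = v_c2 − v_a = 602.7 m/s.
Total Δv = Δv₁ + Δv₂ = 1430 m/s = 1.430 km/s.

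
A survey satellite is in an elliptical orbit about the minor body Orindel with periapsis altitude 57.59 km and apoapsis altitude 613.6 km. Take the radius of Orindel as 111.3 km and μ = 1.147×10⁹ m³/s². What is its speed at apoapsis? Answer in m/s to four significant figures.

r_p = 111.3 + 57.59 = 168.89 km = 1.6889×10⁵ m.
r_a = 111.3 + 613.6 = 724.90 km = 7.2490×10⁵ m.
Semi-major axis a = (r_p + r_a)/2 = 446.89 km = 4.469×10⁵ m.
Vis-viva: v² = μ(2/r − 1/a) = 1.147×10⁹ × (2.759×10⁻⁶ − 2.238×10⁻⁶) = 5.980×10² m²/s².
v = 24.45 m/s.

v ≈ 24.45 m/s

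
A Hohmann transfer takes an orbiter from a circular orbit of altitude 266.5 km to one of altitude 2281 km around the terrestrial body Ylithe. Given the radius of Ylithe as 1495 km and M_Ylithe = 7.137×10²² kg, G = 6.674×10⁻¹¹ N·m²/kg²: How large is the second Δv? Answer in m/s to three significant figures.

μ = GM = 6.674×10⁻¹¹ × 7.137×10²² = 4.763×10¹² m³/s².
r₁ = 1495 + 266.5 = 1761.5 km = 1.7615×10⁶ m.
r₂ = 1495 + 2281 = 3776.0 km = 3.7760×10⁶ m.
Transfer ellipse a_t = (r₁ + r₂)/2 = 2.769×10⁶ m.
At r₁: circular v_c1 = √(μ/r₁) = 1644 m/s; transfer-periapsis v_p = √[μ(2/r₁ − 1/a_t)] = 1920 m/s.
At r₂: circular v_c2 = √(μ/r₂) = 1123 m/s; transfer-apoapsis v_a = √[μ(2/r₂ − 1/a_t)] = 895.8 m/s.
Δv₂ = v_c2 − v_a = 227.3 m/s.

Δv ≈ 227 m/s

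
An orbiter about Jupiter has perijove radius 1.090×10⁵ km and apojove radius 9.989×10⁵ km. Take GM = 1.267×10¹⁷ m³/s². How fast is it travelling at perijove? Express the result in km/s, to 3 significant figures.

v ≈ 45.8 km/s

Semi-major axis a = (r_p + r_a)/2 = 5.5395×10⁵ km = 5.540×10⁸ m.
Vis-viva: v² = μ(2/r − 1/a) = 1.267×10¹⁷ × (1.835×10⁻⁸ − 1.805×10⁻⁹) = 2.096×10⁹ m²/s².
v = 45780 m/s = 45.78 km/s.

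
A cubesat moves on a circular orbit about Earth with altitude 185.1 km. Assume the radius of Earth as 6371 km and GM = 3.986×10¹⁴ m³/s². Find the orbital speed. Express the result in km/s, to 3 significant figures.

r = 6371 + 185.1 = 6556.1 km = 6.5561×10⁶ m.
For a circular orbit v = √(μ/r) = √(3.986×10¹⁴ / 6.556×10⁶) = √(6.080×10⁷) = 7797 m/s.
That is 7.797 km/s.

v ≈ 7.80 km/s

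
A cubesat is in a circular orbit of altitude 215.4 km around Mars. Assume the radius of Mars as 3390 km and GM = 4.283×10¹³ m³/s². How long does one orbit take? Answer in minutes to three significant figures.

r = 3390 + 215.4 = 3605.4 km = 3.6054×10⁶ m.
Kepler's third law: T = 2π√(r³/μ) = 2π√((3.605×10⁶)³ / 4.283×10¹³).
r³/μ = 1.094×10⁶ s², so T = 2π × 1.046×10³ = 6.573×10³ s.
Converting: 6.573×10³ s ÷ 60.00 = 109.5 minutes.

T ≈ 110 minutes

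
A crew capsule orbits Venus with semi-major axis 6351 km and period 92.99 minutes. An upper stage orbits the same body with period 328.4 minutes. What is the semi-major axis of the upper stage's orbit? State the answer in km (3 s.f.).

a₂ ≈ 14700 km

Kepler's third law: a³ ∝ T², so a₂ = a₁ (T₂/T₁)^(2/3).
T₂/T₁ = 3.532, (T₂/T₁)^(2/3) = 2.319.
a₂ = 6351 × 2.319 = 14730 km.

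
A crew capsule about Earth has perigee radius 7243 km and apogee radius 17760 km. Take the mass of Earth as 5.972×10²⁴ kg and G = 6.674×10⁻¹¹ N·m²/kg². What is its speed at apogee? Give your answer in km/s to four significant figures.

v ≈ 3.606 km/s

μ = GM = 6.674×10⁻¹¹ × 5.972×10²⁴ = 3.986×10¹⁴ m³/s².
Semi-major axis a = (r_p + r_a)/2 = 12502 km = 1.250×10⁷ m.
Vis-viva: v² = μ(2/r − 1/a) = 3.986×10¹⁴ × (1.126×10⁻⁷ − 7.999×10⁻⁸) = 1.300×10⁷ m²/s².
v = 3606 m/s = 3.606 km/s.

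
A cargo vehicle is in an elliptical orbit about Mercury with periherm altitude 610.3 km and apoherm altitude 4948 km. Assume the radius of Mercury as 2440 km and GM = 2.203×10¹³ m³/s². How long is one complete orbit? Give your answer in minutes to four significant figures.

T ≈ 266.0 minutes

r_p = 2440 + 610.3 = 3050.3 km = 3.0503×10⁶ m.
r_a = 2440 + 4948 = 7388.0 km = 7.3880×10⁶ m.
Semi-major axis a = (r_p + r_a)/2 = (3050.3 + 7388.0)/2 = 5219.1 km = 5.219×10⁶ m.
By Kepler's third law T = 2π√(a³/μ) = 2π × 2.540×10³ = 1.596×10⁴ s.
= 266.0 minutes.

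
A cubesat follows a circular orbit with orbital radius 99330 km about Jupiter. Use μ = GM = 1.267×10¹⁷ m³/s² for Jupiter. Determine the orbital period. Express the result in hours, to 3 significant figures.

T ≈ 4.85 hours

r = 99330 km = 9.933×10⁷ m.
Kepler's third law: T = 2π√(r³/μ) = 2π√((9.933×10⁷)³ / 1.267×10¹⁷).
r³/μ = 7.735×10⁶ s², so T = 2π × 2.781×10³ = 1.747×10⁴ s.
Converting: 1.747×10⁴ s ÷ 3600 = 4.854 hours.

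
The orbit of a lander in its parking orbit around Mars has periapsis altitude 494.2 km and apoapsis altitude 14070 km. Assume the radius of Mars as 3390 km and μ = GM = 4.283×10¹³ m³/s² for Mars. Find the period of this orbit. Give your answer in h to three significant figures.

r_p = 3390 + 494.2 = 3884.2 km = 3.8842×10⁶ m.
r_a = 3390 + 14070 = 17460 km = 1.7460×10⁷ m.
Semi-major axis a = (r_p + r_a)/2 = (3884.2 + 17460)/2 = 10672 km = 1.067×10⁷ m.
By Kepler's third law T = 2π√(a³/μ) = 2π × 5.327×10³ = 3.347×10⁴ s.
= 9.298 h.

T ≈ 9.30 h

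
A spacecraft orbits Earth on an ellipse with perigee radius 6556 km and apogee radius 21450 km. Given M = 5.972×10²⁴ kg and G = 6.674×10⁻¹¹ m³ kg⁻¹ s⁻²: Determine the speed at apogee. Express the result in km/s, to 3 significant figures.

μ = GM = 6.674×10⁻¹¹ × 5.972×10²⁴ = 3.986×10¹⁴ m³/s².
Semi-major axis a = (r_p + r_a)/2 = 14003 km = 1.400×10⁷ m.
Vis-viva: v² = μ(2/r − 1/a) = 3.986×10¹⁴ × (9.324×10⁻⁸ − 7.141×10⁻⁸) = 8.700×10⁶ m²/s².
v = 2949 m/s = 2.949 km/s.

v ≈ 2.95 km/s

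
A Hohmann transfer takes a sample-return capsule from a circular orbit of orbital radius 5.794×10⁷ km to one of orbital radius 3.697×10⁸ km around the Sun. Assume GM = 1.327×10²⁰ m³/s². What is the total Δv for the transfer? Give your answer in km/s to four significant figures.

r₁ = 5.794×10⁷ km = 5.794×10¹⁰ m.
r₂ = 3.697×10⁸ km = 3.697×10¹¹ m.
Transfer ellipse a_t = (r₁ + r₂)/2 = 2.138×10¹¹ m.
At r₁: circular v_c1 = √(μ/r₁) = 47860 m/s; transfer-perihelion v_p = √[μ(2/r₁ − 1/a_t)] = 62930 m/s.
Δv₁ = v_p − v_c1 = 15070 m/s.
At r₂: circular v_c2 = √(μ/r₂) = 18950 m/s; transfer-aphelion v_a = √[μ(2/r₂ − 1/a_t)] = 9862 m/s.
Δv₂ = v_c2 − v_a = 9083 m/s.
Total Δv = Δv₁ + Δv₂ = 24150 m/s = 24.15 km/s.

Δv_total ≈ 24.15 km/s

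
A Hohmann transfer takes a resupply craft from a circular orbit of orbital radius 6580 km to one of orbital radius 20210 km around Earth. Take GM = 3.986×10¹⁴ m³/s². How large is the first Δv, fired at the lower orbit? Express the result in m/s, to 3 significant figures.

Δv ≈ 1780 m/s

r₁ = 6580 km = 6.580×10⁶ m.
r₂ = 20210 km = 2.021×10⁷ m.
Transfer ellipse a_t = (r₁ + r₂)/2 = 1.340×10⁷ m.
At r₁: circular v_c1 = √(μ/r₁) = 7783 m/s; transfer-perigee v_p = √[μ(2/r₁ − 1/a_t)] = 9560 m/s.
Δv₁ = v_p − v_c1 = 1777 m/s.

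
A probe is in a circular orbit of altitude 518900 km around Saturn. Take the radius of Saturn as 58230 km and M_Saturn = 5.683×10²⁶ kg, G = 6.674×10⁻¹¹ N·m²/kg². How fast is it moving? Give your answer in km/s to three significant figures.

μ = GM = 6.674×10⁻¹¹ × 5.683×10²⁶ = 3.793×10¹⁶ m³/s².
r = 58230 + 518900 = 577130 km = 5.7713×10⁸ m.
For a circular orbit v = √(μ/r) = √(3.793×10¹⁶ / 5.771×10⁸) = √(6.572×10⁷) = 8107 m/s.
That is 8.107 km/s.

v ≈ 8.11 km/s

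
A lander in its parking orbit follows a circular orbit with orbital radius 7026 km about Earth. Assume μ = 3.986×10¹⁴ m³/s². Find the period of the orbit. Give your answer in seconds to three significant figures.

r = 7026 km = 7.026×10⁶ m.
Kepler's third law: T = 2π√(r³/μ) = 2π√((7.026×10⁶)³ / 3.986×10¹⁴).
r³/μ = 8.701×10⁵ s², so T = 2π × 9.328×10² = 5.861×10³ s.

T ≈ 5860 seconds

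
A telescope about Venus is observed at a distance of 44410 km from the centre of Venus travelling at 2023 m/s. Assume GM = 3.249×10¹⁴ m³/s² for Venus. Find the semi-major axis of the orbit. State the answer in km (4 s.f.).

r = 4.441×10⁷ m.
Vis-viva rearranged: 1/a = 2/r − v²/μ = 4.503×10⁻⁸ − 1.260×10⁻⁸ = 3.244×10⁻⁸ m⁻¹.
a = 3.083×10⁷ m = 30827 km.

a ≈ 30830 km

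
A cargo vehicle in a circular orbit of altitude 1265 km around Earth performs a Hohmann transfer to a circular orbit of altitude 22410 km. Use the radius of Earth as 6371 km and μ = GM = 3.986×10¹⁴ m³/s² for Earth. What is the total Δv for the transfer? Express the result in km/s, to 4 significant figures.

r₁ = 6371 + 1265 = 7636.0 km = 7.6360×10⁶ m.
r₂ = 6371 + 22410 = 28781 km = 2.8781×10⁷ m.
Transfer ellipse a_t = (r₁ + r₂)/2 = 1.821×10⁷ m.
At r₁: circular v_c1 = √(μ/r₁) = 7225 m/s; transfer-perigee v_p = √[μ(2/r₁ − 1/a_t)] = 9083 m/s.
Δv₁ = v_p − v_c1 = 1859 m/s.
At r₂: circular v_c2 = √(μ/r₂) = 3721 m/s; transfer-apogee v_a = √[μ(2/r₂ − 1/a_t)] = 2410 m/s.
Δv₂ = v_c2 − v_a = 1312 m/s.
Total Δv = Δv₁ + Δv₂ = 3170 m/s = 3.170 km/s.

Δv_total ≈ 3.170 km/s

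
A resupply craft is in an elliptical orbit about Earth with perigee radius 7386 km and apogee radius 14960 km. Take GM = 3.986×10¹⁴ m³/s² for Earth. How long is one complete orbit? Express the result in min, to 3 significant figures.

T ≈ 196 min

Semi-major axis a = (r_p + r_a)/2 = (7386.0 + 14960)/2 = 11173 km = 1.117×10⁷ m.
By Kepler's third law T = 2π√(a³/μ) = 2π × 1.871×10³ = 1.175×10⁴ s.
= 195.9 min.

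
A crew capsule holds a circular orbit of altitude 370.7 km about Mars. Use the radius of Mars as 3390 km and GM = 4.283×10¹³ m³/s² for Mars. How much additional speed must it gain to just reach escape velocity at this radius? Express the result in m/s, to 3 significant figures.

Δv ≈ 1400 m/s

r = 3390 + 370.7 = 3760.7 km = 3.7607×10⁶ m.
Circular speed v_c = √(μ/r) = 3375 m/s.
Escape speed v_esc = √(2μ/r) = √2 × v_c = 4773 m/s.
Δv = v_esc − v_c = 1398 m/s.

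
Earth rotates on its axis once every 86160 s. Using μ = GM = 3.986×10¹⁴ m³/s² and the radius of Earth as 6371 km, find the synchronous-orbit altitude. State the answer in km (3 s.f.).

h_sync ≈ 35800 km

A synchronous orbit has period T, so by Kepler's third law a = (μT²/4π²)^(1/3).
μT²/4π² = 3.986×10¹⁴ × (8.616×10⁴)² / 39.48 = 7.495×10²² m³.
a = 4.216×10⁷ m = 42163 km.
Altitude h = a − R = 42163 − 6371 = 35792 km.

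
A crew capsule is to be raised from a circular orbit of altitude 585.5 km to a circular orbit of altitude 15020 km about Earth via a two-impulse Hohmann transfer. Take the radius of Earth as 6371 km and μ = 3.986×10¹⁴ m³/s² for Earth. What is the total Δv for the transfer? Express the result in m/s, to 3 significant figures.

r₁ = 6371 + 585.5 = 6956.5 km = 6.9565×10⁶ m.
r₂ = 6371 + 15020 = 21391 km = 2.1391×10⁷ m.
Transfer ellipse a_t = (r₁ + r₂)/2 = 1.417×10⁷ m.
At r₁: circular v_c1 = √(μ/r₁) = 7570 m/s; transfer-perigee v_p = √[μ(2/r₁ − 1/a_t)] = 9299 m/s.
Δv₁ = v_p − v_c1 = 1730 m/s.
At r₂: circular v_c2 = √(μ/r₂) = 4317 m/s; transfer-apogee v_a = √[μ(2/r₂ − 1/a_t)] = 3024 m/s.
Δv₂ = v_c2 − v_a = 1293 m/s.
Total Δv = Δv₁ + Δv₂ = 3022 m/s.

Δv_total ≈ 3020 m/s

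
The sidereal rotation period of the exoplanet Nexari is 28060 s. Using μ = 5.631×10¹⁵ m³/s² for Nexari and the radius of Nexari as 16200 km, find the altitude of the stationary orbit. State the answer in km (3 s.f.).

h_sync ≈ 32000 km

A synchronous orbit has period T, so by Kepler's third law a = (μT²/4π²)^(1/3).
μT²/4π² = 5.631×10¹⁵ × (2.806×10⁴)² / 39.48 = 1.123×10²³ m³.
a = 4.825×10⁷ m = 48247 km.
Altitude h = a − R = 48247 − 16200 = 32047 km.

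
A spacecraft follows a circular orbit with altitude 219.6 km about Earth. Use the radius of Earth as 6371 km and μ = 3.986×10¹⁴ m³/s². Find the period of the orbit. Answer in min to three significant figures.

r = 6371 + 219.6 = 6590.6 km = 6.5906×10⁶ m.
Kepler's third law: T = 2π√(r³/μ) = 2π√((6.591×10⁶)³ / 3.986×10¹⁴).
r³/μ = 7.182×10⁵ s², so T = 2π × 8.475×10² = 5.325×10³ s.
Converting: 5.325×10³ s ÷ 60.00 = 88.75 min.

T ≈ 88.7 min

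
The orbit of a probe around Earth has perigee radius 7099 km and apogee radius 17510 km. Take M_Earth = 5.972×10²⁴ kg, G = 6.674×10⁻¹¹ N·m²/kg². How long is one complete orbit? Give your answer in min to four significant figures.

T ≈ 226.4 min

μ = GM = 6.674×10⁻¹¹ × 5.972×10²⁴ = 3.986×10¹⁴ m³/s².
Semi-major axis a = (r_p + r_a)/2 = (7099.0 + 17510)/2 = 12304 km = 1.230×10⁷ m.
By Kepler's third law T = 2π√(a³/μ) = 2π × 2.162×10³ = 1.358×10⁴ s.
= 226.4 min.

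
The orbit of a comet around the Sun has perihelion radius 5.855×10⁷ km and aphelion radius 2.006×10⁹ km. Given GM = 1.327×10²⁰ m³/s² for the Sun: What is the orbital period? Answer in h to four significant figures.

Semi-major axis a = (r_p + r_a)/2 = (5.8550×10⁷ + 2.0060×10⁹)/2 = 1.0323×10⁹ km = 1.032×10¹² m.
By Kepler's third law T = 2π√(a³/μ) = 2π × 9.105×10⁷ = 5.721×10⁸ s.
= 1.589×10⁵ h.

T ≈ 158900 h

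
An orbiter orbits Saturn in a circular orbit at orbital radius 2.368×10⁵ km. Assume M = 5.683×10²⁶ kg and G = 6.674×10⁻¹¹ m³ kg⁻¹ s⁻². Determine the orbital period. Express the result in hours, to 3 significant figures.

μ = GM = 6.674×10⁻¹¹ × 5.683×10²⁶ = 3.793×10¹⁶ m³/s².
r = 2.368×10⁵ km = 2.368×10⁸ m.
Kepler's third law: T = 2π√(r³/μ) = 2π√((2.368×10⁸)³ / 3.793×10¹⁶).
r³/μ = 3.501×10⁸ s², so T = 2π × 1.871×10⁴ = 1.176×10⁵ s.
Converting: 1.176×10⁵ s ÷ 3600 = 32.66 hours.

T ≈ 32.7 hours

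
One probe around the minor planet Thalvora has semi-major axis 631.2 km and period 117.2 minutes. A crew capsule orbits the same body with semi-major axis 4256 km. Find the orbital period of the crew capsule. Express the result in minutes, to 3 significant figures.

T₂ ≈ 2050 minutes

Kepler's third law: T² ∝ a³, so T₂ = T₁ (a₂/a₁)^(3/2).
a₂/a₁ = 6.743, (a₂/a₁)^(3/2) = 17.51.
T₂ = 117.2 × 17.51 = 2052 minutes.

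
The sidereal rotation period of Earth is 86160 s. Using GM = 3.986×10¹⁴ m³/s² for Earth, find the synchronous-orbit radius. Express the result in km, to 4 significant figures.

r_sync ≈ 42160 km

A synchronous orbit has period T, so by Kepler's third law a = (μT²/4π²)^(1/3).
μT²/4π² = 3.986×10¹⁴ × (8.616×10⁴)² / 39.48 = 7.495×10²² m³.
a = 4.216×10⁷ m = 42163 km.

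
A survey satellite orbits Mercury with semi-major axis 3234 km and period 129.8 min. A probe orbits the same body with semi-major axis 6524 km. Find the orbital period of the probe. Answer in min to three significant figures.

Kepler's third law: T² ∝ a³, so T₂ = T₁ (a₂/a₁)^(3/2).
a₂/a₁ = 2.017, (a₂/a₁)^(3/2) = 2.865.
T₂ = 129.8 × 2.865 = 371.9 min.

T₂ ≈ 372 min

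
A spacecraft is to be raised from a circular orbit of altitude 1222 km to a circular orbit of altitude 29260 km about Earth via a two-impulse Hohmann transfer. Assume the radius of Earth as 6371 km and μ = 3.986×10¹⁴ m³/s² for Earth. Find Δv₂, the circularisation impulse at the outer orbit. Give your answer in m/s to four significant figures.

Δv ≈ 1362 m/s

r₁ = 6371 + 1222 = 7593.0 km = 7.5930×10⁶ m.
r₂ = 6371 + 29260 = 35631 km = 3.5631×10⁷ m.
Transfer ellipse a_t = (r₁ + r₂)/2 = 2.161×10⁷ m.
At r₁: circular v_c1 = √(μ/r₁) = 7245 m/s; transfer-perigee v_p = √[μ(2/r₁ − 1/a_t)] = 9303 m/s.
At r₂: circular v_c2 = √(μ/r₂) = 3345 m/s; transfer-apogee v_a = √[μ(2/r₂ − 1/a_t)] = 1983 m/s.
Δv₂ = v_c2 − v_a = 1362 m/s.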